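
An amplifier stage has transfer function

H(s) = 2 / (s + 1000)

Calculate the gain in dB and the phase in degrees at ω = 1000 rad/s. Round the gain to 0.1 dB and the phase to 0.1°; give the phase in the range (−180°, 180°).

At s = jω = j1000:
pole (s+1000): 1000 + j1000 → |·| = √(1000²+1000²) = √2000000 ≈ 1414.2, ∠ = arctan(1000/1000) ≈ 45.00°
|H| = 2 / 1414.2 ≈ 0.0014142
Gain = 20 log₁₀(0.0014142) ≈ -56.99 dB
∠H = 0.00° − 45.00° = -45.00°

-57.0 dB, -45.0°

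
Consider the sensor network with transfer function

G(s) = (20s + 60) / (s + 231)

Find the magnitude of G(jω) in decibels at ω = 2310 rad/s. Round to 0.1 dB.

Substitute s = j2310:
Numerator: 20(j2310) + 60 = 60 + j46200
Denominator: (j2310) + 231 = 231 + j2310
|N| = √(60² + 46200²) ≈ 46200, ∠N ≈ 89.93°
|D| = √(231² + 2310²) ≈ 2321.5, ∠D ≈ 84.29°
|G| = 46200 / 2321.5 ≈ 19.901
Gain = 20 log₁₀(19.901) ≈ 25.98 dB

26.0 dB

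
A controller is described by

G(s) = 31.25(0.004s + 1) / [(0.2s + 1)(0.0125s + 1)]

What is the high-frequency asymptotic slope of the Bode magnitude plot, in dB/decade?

-20 dB/decade

Each pole contributes −20 dB/decade at high frequency; each zero contributes +20 dB/decade.
Net: 1 zero(s) − 2 pole(s) → -20 dB/decade.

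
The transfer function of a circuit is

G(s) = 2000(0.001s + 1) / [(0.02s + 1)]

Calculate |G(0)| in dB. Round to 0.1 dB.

G(0) = 2000 · 1 / 1 = 2000
20 log₁₀(2000) ≈ 66.02 dB

66.0 dB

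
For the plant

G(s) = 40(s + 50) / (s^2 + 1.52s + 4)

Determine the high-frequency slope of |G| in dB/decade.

Each pole contributes −20 dB/decade at high frequency; each zero contributes +20 dB/decade.
Net: 1 zero(s) − 2 pole(s) → -20 dB/decade.

-20 dB/decade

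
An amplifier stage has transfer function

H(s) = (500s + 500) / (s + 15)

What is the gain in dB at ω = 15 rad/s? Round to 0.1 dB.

Substitute s = j15:
Numerator: 500(j15) + 500 = 500 + j7500
Denominator: (j15) + 15 = 15 + j15
|N| = √(500² + 7500²) ≈ 7516.6, ∠N ≈ 86.19°
|D| = √(15² + 15²) ≈ 21.213, ∠D ≈ 45.00°
|H| = 7516.6 / 21.213 ≈ 354.34
Gain = 20 log₁₀(354.34) ≈ 50.99 dB

51.0 dB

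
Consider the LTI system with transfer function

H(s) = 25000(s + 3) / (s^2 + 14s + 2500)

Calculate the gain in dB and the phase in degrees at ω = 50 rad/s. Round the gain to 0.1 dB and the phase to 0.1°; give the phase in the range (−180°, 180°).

At s = jω = j50:
zero (s+3): 3 + j50 → |·| = √(3²+50²) = √2509 ≈ 50.09, ∠ = arctan(50/3) ≈ 86.57°
quadratic: (j50)² + 14·j50 + 2500 = 0 + j700 → |·| ≈ 700, ∠ ≈ 90.00°
|H| = 25000 · 50.09 / 700 ≈ 1788.9
Gain = 20 log₁₀(1788.9) ≈ 65.05 dB
∠H = 86.57° − 90.00° = -3.43°

65.1 dB, -3.4°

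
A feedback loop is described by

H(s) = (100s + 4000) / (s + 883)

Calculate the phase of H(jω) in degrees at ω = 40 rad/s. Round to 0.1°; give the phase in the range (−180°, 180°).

42.4°

Substitute s = j40:
Numerator: 100(j40) + 4000 = 4000 + j4000
Denominator: (j40) + 883 = 883 + j40
|N| = √(4000² + 4000²) ≈ 5656.9, ∠N ≈ 45.00°
|D| = √(883² + 40²) ≈ 883.91, ∠D ≈ 2.59°
∠H = 45.00° − 2.59° = 42.41°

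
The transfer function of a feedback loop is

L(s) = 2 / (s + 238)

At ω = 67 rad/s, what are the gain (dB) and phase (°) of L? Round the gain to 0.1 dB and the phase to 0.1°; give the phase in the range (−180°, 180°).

Substitute s = j67:
Numerator: 2 = 2 + j0
Denominator: (j67) + 238 = 238 + j67
|N| = √(2² + 0²) ≈ 2, ∠N ≈ 0.00°
|D| = √(238² + 67²) ≈ 247.25, ∠D ≈ 15.72°
|L| = 2 / 247.25 ≈ 0.008089
Gain = 20 log₁₀(0.008089) ≈ -41.84 dB
∠L = 0.00° − 15.72° = -15.72°

-41.8 dB, -15.7°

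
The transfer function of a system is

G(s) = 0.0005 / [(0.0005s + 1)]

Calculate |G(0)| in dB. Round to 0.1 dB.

-66.0 dB

G(0) = 0.0005 · 1 / 1 = 0.0005
20 log₁₀(0.0005) ≈ -66.02 dB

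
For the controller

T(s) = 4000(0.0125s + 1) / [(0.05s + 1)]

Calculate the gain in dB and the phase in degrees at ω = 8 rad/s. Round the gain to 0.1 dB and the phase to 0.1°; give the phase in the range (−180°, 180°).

71.4 dB, -16.1°

At ω = 8 rad/s:
zero (1 + j8·0.0125) = 1 + j0.1 → |·| ≈ 1.005, ∠ ≈ 5.71°
pole (1 + j8·0.05) = 1 + j0.4 → |·| ≈ 1.077, ∠ ≈ 21.80°
|T| = 4000 · 1.005 / (1.077) ≈ 3732.6
Gain = 20 log₁₀(3732.6) ≈ 71.44 dB
∠T = (5.71°) − (21.80°) = -16.09°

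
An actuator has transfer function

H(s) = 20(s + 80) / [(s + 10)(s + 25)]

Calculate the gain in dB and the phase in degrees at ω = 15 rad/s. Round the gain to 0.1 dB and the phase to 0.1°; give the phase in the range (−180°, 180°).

9.8 dB, -76.7°

At s = jω = j15:
zero (s+80): 80 + j15 → |·| = √(80²+15²) = √6625 ≈ 81.394, ∠ = arctan(15/80) ≈ 10.62°
pole (s+10): 10 + j15 → |·| = √(10²+15²) = √325 ≈ 18.028, ∠ = arctan(15/10) ≈ 56.31°
pole (s+25): 25 + j15 → |·| = √(25²+15²) = √850 ≈ 29.155, ∠ = arctan(15/25) ≈ 30.96°
|H| = 20 · 81.394 / 525.61 ≈ 3.0971
Gain = 20 log₁₀(3.0971) ≈ 9.82 dB
∠H = 10.62° − 87.27° = -76.65°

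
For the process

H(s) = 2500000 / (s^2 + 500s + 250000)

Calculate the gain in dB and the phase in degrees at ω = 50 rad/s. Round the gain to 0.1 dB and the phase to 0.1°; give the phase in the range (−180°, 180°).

20.0 dB, -5.8°

At s = jω = j50:
quadratic: (j50)² + 500·j50 + 250000 = 247500 + j25000 → |·| ≈ 2.4876e+05, ∠ ≈ 5.77°
|H| = 2500000 / 2.4876e+05 ≈ 10.05
Gain = 20 log₁₀(10.05) ≈ 20.04 dB
∠H = 0.00° − 5.77° = -5.77°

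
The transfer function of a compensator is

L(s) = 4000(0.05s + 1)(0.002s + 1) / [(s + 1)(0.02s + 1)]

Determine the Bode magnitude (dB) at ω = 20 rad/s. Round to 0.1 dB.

At ω = 20 rad/s:
zero (1 + j20·0.05) = 1 + j1 → |·| ≈ 1.4142, ∠ ≈ 45.00°
zero (1 + j20·0.002) = 1 + j0.04 → |·| ≈ 1.0008, ∠ ≈ 2.29°
pole (1 + j20·1) = 1 + j20 → |·| ≈ 20.025, ∠ ≈ 87.14°
pole (1 + j20·0.02) = 1 + j0.4 → |·| ≈ 1.077, ∠ ≈ 21.80°
|L| = 4000 · 1.4142 · 1.0008 / (20.025 · 1.077) ≈ 262.5
Gain = 20 log₁₀(262.5) ≈ 48.38 dB

48.4 dB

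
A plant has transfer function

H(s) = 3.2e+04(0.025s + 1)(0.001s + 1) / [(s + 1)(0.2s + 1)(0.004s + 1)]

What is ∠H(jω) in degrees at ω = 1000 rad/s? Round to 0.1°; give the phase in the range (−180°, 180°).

At ω = 1000 rad/s:
zero (1 + j1000·0.025) = 1 + j25 → |·| ≈ 25.02, ∠ ≈ 87.71°
zero (1 + j1000·0.001) = 1 + j1 → |·| ≈ 1.4142, ∠ ≈ 45.00°
pole (1 + j1000·1) = 1 + j1000 → |·| ≈ 1000, ∠ ≈ 89.94°
pole (1 + j1000·0.2) = 1 + j200 → |·| ≈ 200, ∠ ≈ 89.71°
pole (1 + j1000·0.004) = 1 + j4 → |·| ≈ 4.1231, ∠ ≈ 75.96°
∠H = (87.71° + 45.00°) − (89.94° + 89.71° + 75.96°) = -122.90°

-122.9°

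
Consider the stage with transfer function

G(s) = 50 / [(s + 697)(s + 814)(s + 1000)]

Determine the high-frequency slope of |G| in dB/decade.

-60 dB/decade

Each pole contributes −20 dB/decade at high frequency; each zero contributes +20 dB/decade.
Net: 0 zero(s) − 3 pole(s) → -60 dB/decade.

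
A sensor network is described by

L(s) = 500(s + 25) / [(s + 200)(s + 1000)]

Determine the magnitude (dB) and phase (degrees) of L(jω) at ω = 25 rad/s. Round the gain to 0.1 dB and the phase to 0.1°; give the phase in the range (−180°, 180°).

At s = jω = j25:
zero (s+25): 25 + j25 → |·| = √(25²+25²) = √1250 ≈ 35.355, ∠ = arctan(25/25) ≈ 45.00°
pole (s+200): 200 + j25 → |·| = √(200²+25²) = √40625 ≈ 201.56, ∠ = arctan(25/200) ≈ 7.13°
pole (s+1000): 1000 + j25 → |·| = √(1000²+25²) = √1000625 ≈ 1000.3, ∠ = arctan(25/1000) ≈ 1.43°
|L| = 500 · 35.355 / 2.0162e+05 ≈ 0.087677
Gain = 20 log₁₀(0.087677) ≈ -21.14 dB
∠L = 45.00° − 8.56° = 36.44°

-21.1 dB, 36.4°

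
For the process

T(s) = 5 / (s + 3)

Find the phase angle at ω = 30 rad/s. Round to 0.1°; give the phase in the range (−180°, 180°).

At s = jω = j30:
pole (s+3): 3 + j30 → |·| = √(3²+30²) = √909 ≈ 30.15, ∠ = arctan(30/3) ≈ 84.29°
∠T = 0.00° − 84.29° = -84.29°

-84.3°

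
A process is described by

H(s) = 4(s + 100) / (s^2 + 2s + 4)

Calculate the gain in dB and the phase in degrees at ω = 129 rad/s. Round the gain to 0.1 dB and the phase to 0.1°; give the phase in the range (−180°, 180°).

-28.1 dB, -126.9°

At s = jω = j129:
zero (s+100): 100 + j129 → |·| = √(100²+129²) = √26641 ≈ 163.22, ∠ = arctan(129/100) ≈ 52.22°
quadratic: (j129)² + 2·j129 + 4 = -16637 + j258 → |·| ≈ 16639, ∠ ≈ 179.11°
|H| = 4 · 163.22 / 16639 ≈ 0.039238
Gain = 20 log₁₀(0.039238) ≈ -28.13 dB
∠H = 52.22° − 179.11° = -126.89°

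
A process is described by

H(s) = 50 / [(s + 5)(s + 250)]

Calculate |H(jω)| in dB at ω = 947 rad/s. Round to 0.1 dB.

-85.4 dB

At s = jω = j947:
pole (s+5): 5 + j947 → |·| = √(5²+947²) = √896834 ≈ 947.01, ∠ = arctan(947/5) ≈ 89.70°
pole (s+250): 250 + j947 → |·| = √(250²+947²) = √959309 ≈ 979.44, ∠ = arctan(947/250) ≈ 75.21°
|H| = 50 / 9.2754e+05 ≈ 5.3906e-05
Gain = 20 log₁₀(5.3906e-05) ≈ -85.37 dB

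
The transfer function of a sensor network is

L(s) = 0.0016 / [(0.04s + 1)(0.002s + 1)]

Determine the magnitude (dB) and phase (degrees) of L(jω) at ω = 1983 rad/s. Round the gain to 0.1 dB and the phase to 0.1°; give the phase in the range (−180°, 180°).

-106.1 dB, -165.1°

At ω = 1983 rad/s:
pole (1 + j1983·0.04) = 1 + j79.32 → |·| ≈ 79.326, ∠ ≈ 89.28°
pole (1 + j1983·0.002) = 1 + j3.966 → |·| ≈ 4.0901, ∠ ≈ 75.85°
|L| = 0.0016 · 1 / (79.326 · 4.0901) ≈ 4.9314e-06
Gain = 20 log₁₀(4.9314e-06) ≈ -106.14 dB
∠L = (0°) − (89.28° + 75.85°) = -165.13°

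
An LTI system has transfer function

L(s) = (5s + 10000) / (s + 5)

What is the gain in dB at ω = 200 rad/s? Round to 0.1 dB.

34.0 dB

Substitute s = j200:
Numerator: 5(j200) + 10000 = 10000 + j1000
Denominator: (j200) + 5 = 5 + j200
|N| = √(10000² + 1000²) ≈ 10050, ∠N ≈ 5.71°
|D| = √(5² + 200²) ≈ 200.06, ∠D ≈ 88.57°
|L| = 10050 / 200.06 ≈ 50.235
Gain = 20 log₁₀(50.235) ≈ 34.02 dB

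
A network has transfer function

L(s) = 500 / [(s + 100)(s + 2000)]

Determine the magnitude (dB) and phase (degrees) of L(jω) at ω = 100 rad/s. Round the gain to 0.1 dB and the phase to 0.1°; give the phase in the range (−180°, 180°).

At s = jω = j100:
pole (s+100): 100 + j100 → |·| = √(100²+100²) = √20000 ≈ 141.42, ∠ = arctan(100/100) ≈ 45.00°
pole (s+2000): 2000 + j100 → |·| = √(2000²+100²) = √4010000 ≈ 2002.5, ∠ = arctan(100/2000) ≈ 2.86°
|L| = 500 / 2.8319e+05 ≈ 0.0017656
Gain = 20 log₁₀(0.0017656) ≈ -55.06 dB
∠L = 0.00° − 47.86° = -47.86°

-55.1 dB, -47.9°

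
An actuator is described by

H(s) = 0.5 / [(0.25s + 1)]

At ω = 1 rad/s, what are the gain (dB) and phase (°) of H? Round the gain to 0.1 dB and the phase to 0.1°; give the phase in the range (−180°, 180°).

At ω = 1 rad/s:
pole (1 + j1·0.25) = 1 + j0.25 → |·| ≈ 1.0308, ∠ ≈ 14.04°
|H| = 0.5 · 1 / (1.0308) ≈ 0.48506
Gain = 20 log₁₀(0.48506) ≈ -6.28 dB
∠H = (0°) − (14.04°) = -14.04°

-6.3 dB, -14.0°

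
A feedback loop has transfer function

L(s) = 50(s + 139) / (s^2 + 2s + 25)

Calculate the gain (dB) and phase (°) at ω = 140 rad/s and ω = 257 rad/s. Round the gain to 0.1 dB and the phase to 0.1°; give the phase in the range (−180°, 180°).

ω = 140: -6.0 dB, -134.0°; ω = 257: -13.1 dB, -118.0°

At s = jω = j140:
zero (s+139): 139 + j140 → |·| = √(139²+140²) = √38921 ≈ 197.28, ∠ = arctan(140/139) ≈ 45.21°
quadratic: (j140)² + 2·j140 + 25 = -19575 + j280 → |·| ≈ 19577, ∠ ≈ 179.18°
|L| = 50 · 197.28 / 19577 ≈ 0.50386
Gain = 20 log₁₀(0.50386) ≈ -5.95 dB
∠L = 45.21° − 179.18° = -133.97°

At s = jω = j257:
zero (s+139): 139 + j257 → |·| = √(139²+257²) = √85370 ≈ 292.18, ∠ = arctan(257/139) ≈ 61.59°
quadratic: (j257)² + 2·j257 + 25 = -66024 + j514 → |·| ≈ 66026, ∠ ≈ 179.55°
|L| = 50 · 292.18 / 66026 ≈ 0.22126
Gain = 20 log₁₀(0.22126) ≈ -13.10 dB
∠L = 61.59° − 179.55° = -117.96°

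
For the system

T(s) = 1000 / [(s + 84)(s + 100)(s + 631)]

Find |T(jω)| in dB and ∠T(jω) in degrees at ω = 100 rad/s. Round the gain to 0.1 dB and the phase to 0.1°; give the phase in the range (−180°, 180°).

-81.4 dB, -104.0°

At s = jω = j100:
pole (s+84): 84 + j100 → |·| = √(84²+100²) = √17056 ≈ 130.6, ∠ = arctan(100/84) ≈ 49.97°
pole (s+100): 100 + j100 → |·| = √(100²+100²) = √20000 ≈ 141.42, ∠ = arctan(100/100) ≈ 45.00°
pole (s+631): 631 + j100 → |·| = √(631²+100²) = √408161 ≈ 638.87, ∠ = arctan(100/631) ≈ 9.01°
|T| = 1000 / 1.18e+07 ≈ 8.4746e-05
Gain = 20 log₁₀(8.4746e-05) ≈ -81.44 dB
∠T = 0.00° − 103.98° = -103.98°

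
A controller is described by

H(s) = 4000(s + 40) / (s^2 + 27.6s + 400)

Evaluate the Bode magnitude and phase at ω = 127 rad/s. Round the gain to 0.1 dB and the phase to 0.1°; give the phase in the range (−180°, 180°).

30.4 dB, -94.9°

At s = jω = j127:
zero (s+40): 40 + j127 → |·| = √(40²+127²) = √17729 ≈ 133.15, ∠ = arctan(127/40) ≈ 72.52°
quadratic: (j127)² + 27.6·j127 + 400 = -15729 + j3505.2 → |·| ≈ 16115, ∠ ≈ 167.44°
|H| = 4000 · 133.15 / 16115 ≈ 33.05
Gain = 20 log₁₀(33.05) ≈ 30.38 dB
∠H = 72.52° − 167.44° = -94.92°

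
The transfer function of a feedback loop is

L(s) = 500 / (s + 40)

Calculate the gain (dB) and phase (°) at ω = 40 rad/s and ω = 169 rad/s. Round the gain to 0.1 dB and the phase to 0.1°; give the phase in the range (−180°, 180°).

Substitute s = j40:
Numerator: 500 = 500 + j0
Denominator: (j40) + 40 = 40 + j40
|N| = √(500² + 0²) ≈ 500, ∠N ≈ 0.00°
|D| = √(40² + 40²) ≈ 56.569, ∠D ≈ 45.00°
|L| = 500 / 56.569 ≈ 8.8388
Gain = 20 log₁₀(8.8388) ≈ 18.93 dB
∠L = 0.00° − 45.00° = -45.00°

Substitute s = j169:
Numerator: 500 = 500 + j0
Denominator: (j169) + 40 = 40 + j169
|N| = √(500² + 0²) ≈ 500, ∠N ≈ 0.00°
|D| = √(40² + 169²) ≈ 173.67, ∠D ≈ 76.68°
|L| = 500 / 173.67 ≈ 2.879
Gain = 20 log₁₀(2.879) ≈ 9.18 dB
∠L = 0.00° − 76.68° = -76.68°

ω = 40: 18.9 dB, -45.0°; ω = 169: 9.2 dB, -76.7°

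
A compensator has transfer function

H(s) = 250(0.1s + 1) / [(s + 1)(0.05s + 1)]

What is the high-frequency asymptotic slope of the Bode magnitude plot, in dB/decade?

Each pole contributes −20 dB/decade at high frequency; each zero contributes +20 dB/decade.
Net: 1 zero(s) − 2 pole(s) → -20 dB/decade.

-20 dB/decade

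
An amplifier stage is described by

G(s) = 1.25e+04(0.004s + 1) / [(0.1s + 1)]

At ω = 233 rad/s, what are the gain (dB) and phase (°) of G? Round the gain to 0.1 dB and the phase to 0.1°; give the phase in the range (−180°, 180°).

At ω = 233 rad/s:
zero (1 + j233·0.004) = 1 + j0.932 → |·| ≈ 1.367, ∠ ≈ 42.98°
pole (1 + j233·0.1) = 1 + j23.3 → |·| ≈ 23.321, ∠ ≈ 87.54°
|G| = 1.25e+04 · 1.367 / (23.321) ≈ 732.71
Gain = 20 log₁₀(732.71) ≈ 57.30 dB
∠G = (42.98°) − (87.54°) = -44.56°

57.3 dB, -44.6°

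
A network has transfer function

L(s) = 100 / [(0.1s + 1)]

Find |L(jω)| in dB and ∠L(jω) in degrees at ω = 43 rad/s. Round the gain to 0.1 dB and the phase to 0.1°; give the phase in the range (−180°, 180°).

At ω = 43 rad/s:
pole (1 + j43·0.1) = 1 + j4.3 → |·| ≈ 4.4147, ∠ ≈ 76.91°
|L| = 100 · 1 / (4.4147) ≈ 22.652
Gain = 20 log₁₀(22.652) ≈ 27.10 dB
∠L = (0°) − (76.91°) = -76.91°

27.1 dB, -76.9°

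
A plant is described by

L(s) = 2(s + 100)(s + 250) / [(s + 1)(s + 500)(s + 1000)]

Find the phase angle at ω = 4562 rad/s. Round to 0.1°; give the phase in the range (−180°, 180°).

At s = jω = j4562:
zero (s+100): 100 + j4562 → |·| = √(100²+4562²) = √20821844 ≈ 4563.1, ∠ = arctan(4562/100) ≈ 88.74°
zero (s+250): 250 + j4562 → |·| = √(250²+4562²) = √20874344 ≈ 4568.8, ∠ = arctan(4562/250) ≈ 86.86°
pole (s+1): 1 + j4562 → |·| = √(1²+4562²) = √20811845 ≈ 4562, ∠ = arctan(4562/1) ≈ 89.99°
pole (s+500): 500 + j4562 → |·| = √(500²+4562²) = √21061844 ≈ 4589.3, ∠ = arctan(4562/500) ≈ 83.75°
pole (s+1000): 1000 + j4562 → |·| = √(1000²+4562²) = √21811844 ≈ 4670.3, ∠ = arctan(4562/1000) ≈ 77.64°
∠L = 175.60° − 251.38° = -75.78°

-75.8°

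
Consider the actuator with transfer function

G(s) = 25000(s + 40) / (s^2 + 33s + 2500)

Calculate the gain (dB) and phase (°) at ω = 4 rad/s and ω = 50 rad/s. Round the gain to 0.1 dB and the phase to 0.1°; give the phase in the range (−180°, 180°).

At s = jω = j4:
zero (s+40): 40 + j4 → |·| = √(40²+4²) = √1616 ≈ 40.2, ∠ = arctan(4/40) ≈ 5.71°
quadratic: (j4)² + 33·j4 + 2500 = 2484 + j132 → |·| ≈ 2487.5, ∠ ≈ 3.04°
|G| = 25000 · 40.2 / 2487.5 ≈ 404.02
Gain = 20 log₁₀(404.02) ≈ 52.13 dB
∠G = 5.71° − 3.04° = 2.67°

At s = jω = j50:
zero (s+40): 40 + j50 → |·| = √(40²+50²) = √4100 ≈ 64.031, ∠ = arctan(50/40) ≈ 51.34°
quadratic: (j50)² + 33·j50 + 2500 = 0 + j1650 → |·| ≈ 1650, ∠ ≈ 90.00°
|G| = 25000 · 64.031 / 1650 ≈ 970.17
Gain = 20 log₁₀(970.17) ≈ 59.74 dB
∠G = 51.34° − 90.00° = -38.66°

ω = 4: 52.1 dB, 2.7°; ω = 50: 59.7 dB, -38.7°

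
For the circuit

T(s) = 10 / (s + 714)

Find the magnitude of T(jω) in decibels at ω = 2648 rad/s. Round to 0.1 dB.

Substitute s = j2648:
Numerator: 10 = 10 + j0
Denominator: (j2648) + 714 = 714 + j2648
|N| = √(10² + 0²) ≈ 10, ∠N ≈ 0.00°
|D| = √(714² + 2648²) ≈ 2742.6, ∠D ≈ 74.91°
|T| = 10 / 2742.6 ≈ 0.0036462
Gain = 20 log₁₀(0.0036462) ≈ -48.76 dB

-48.8 dB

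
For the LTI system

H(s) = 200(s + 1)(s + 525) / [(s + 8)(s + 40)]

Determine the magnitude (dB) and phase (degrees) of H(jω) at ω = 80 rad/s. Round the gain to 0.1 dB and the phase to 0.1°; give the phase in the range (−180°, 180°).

61.5 dB, -49.8°

At s = jω = j80:
zero (s+1): 1 + j80 → |·| = √(1²+80²) = √6401 ≈ 80.006, ∠ = arctan(80/1) ≈ 89.28°
zero (s+525): 525 + j80 → |·| = √(525²+80²) = √282025 ≈ 531.06, ∠ = arctan(80/525) ≈ 8.66°
pole (s+8): 8 + j80 → |·| = √(8²+80²) = √6464 ≈ 80.399, ∠ = arctan(80/8) ≈ 84.29°
pole (s+40): 40 + j80 → |·| = √(40²+80²) = √8000 ≈ 89.443, ∠ = arctan(80/40) ≈ 63.43°
|H| = 200 · 42488 / 7191.1 ≈ 1181.7
Gain = 20 log₁₀(1181.7) ≈ 61.45 dB
∠H = 97.94° − 147.72° = -49.78°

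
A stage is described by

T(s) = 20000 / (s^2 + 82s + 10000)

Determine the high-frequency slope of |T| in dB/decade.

-40 dB/decade

Each pole contributes −20 dB/decade at high frequency; each zero contributes +20 dB/decade.
Net: 0 zero(s) − 2 pole(s) → -40 dB/decade.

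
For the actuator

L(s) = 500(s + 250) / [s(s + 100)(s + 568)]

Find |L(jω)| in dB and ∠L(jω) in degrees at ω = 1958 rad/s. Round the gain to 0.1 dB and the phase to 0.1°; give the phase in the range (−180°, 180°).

-78.0 dB, -168.2°

At s = jω = j1958:
zero (s+250): 250 + j1958 → |·| = √(250²+1958²) = √3896264 ≈ 1973.9, ∠ = arctan(1958/250) ≈ 82.72°
pole (s+100): 100 + j1958 → |·| = √(100²+1958²) = √3843764 ≈ 1960.6, ∠ = arctan(1958/100) ≈ 87.08°
pole (s+568): 568 + j1958 → |·| = √(568²+1958²) = √4156388 ≈ 2038.7, ∠ = arctan(1958/568) ≈ 73.82°
pole at origin: |s| = 1958, ∠ = 90.00° (in denominator)
|L| = 500 · 1973.9 / 7.8263e+09 ≈ 0.00012611
Gain = 20 log₁₀(0.00012611) ≈ -77.99 dB
∠L = 82.72° − 250.90° = -168.18°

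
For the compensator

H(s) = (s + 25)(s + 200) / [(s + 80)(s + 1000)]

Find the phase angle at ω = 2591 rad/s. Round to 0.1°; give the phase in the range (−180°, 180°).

At s = jω = j2591:
zero (s+25): 25 + j2591 → |·| = √(25²+2591²) = √6713906 ≈ 2591.1, ∠ = arctan(2591/25) ≈ 89.45°
zero (s+200): 200 + j2591 → |·| = √(200²+2591²) = √6753281 ≈ 2598.7, ∠ = arctan(2591/200) ≈ 85.59°
pole (s+80): 80 + j2591 → |·| = √(80²+2591²) = √6719681 ≈ 2592.2, ∠ = arctan(2591/80) ≈ 88.23°
pole (s+1000): 1000 + j2591 → |·| = √(1000²+2591²) = √7713281 ≈ 2777.3, ∠ = arctan(2591/1000) ≈ 68.90°
∠H = 175.04° − 157.13° = 17.91°

17.9°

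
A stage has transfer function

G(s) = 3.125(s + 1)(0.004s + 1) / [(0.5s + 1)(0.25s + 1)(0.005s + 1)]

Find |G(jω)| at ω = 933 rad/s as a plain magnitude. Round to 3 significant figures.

At ω = 933 rad/s:
zero (1 + j933·1) = 1 + j933 → |·| ≈ 933, ∠ ≈ 89.94°
zero (1 + j933·0.004) = 1 + j3.732 → |·| ≈ 3.8637, ∠ ≈ 75.00°
pole (1 + j933·0.5) = 1 + j466.5 → |·| ≈ 466.5, ∠ ≈ 89.88°
pole (1 + j933·0.25) = 1 + j233.25 → |·| ≈ 233.25, ∠ ≈ 89.75°
pole (1 + j933·0.005) = 1 + j4.665 → |·| ≈ 4.771, ∠ ≈ 77.90°
|G| = 3.125 · 933 · 3.8637 / (466.5 · 233.25 · 4.771) ≈ 0.0217

0.0217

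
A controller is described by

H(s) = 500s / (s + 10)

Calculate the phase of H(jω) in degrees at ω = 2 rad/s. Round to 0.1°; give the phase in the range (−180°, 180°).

At s = jω = j2:
zero at origin: s = j2 → |·| = 2, ∠ = 90.00°
pole (s+10): 10 + j2 → |·| = √(10²+2²) = √104 ≈ 10.198, ∠ = arctan(2/10) ≈ 11.31°
∠H = 90.00° − 11.31° = 78.69°

78.7°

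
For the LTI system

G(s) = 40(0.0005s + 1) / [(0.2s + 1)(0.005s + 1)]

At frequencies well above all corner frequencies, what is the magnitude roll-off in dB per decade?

-20 dB/decade

Each pole contributes −20 dB/decade at high frequency; each zero contributes +20 dB/decade.
Net: 1 zero(s) − 2 pole(s) → -20 dB/decade.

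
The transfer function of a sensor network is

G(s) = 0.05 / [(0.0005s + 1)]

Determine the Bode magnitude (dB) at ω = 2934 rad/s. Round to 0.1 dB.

-31.0 dB

At ω = 2934 rad/s:
pole (1 + j2934·0.0005) = 1 + j1.467 → |·| ≈ 1.7754, ∠ ≈ 55.72°
|G| = 0.05 · 1 / (1.7754) ≈ 0.028163
Gain = 20 log₁₀(0.028163) ≈ -31.01 dB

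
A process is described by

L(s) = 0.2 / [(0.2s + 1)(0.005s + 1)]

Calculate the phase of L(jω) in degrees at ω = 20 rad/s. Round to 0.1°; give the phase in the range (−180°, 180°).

At ω = 20 rad/s:
pole (1 + j20·0.2) = 1 + j4 → |·| ≈ 4.1231, ∠ ≈ 75.96°
pole (1 + j20·0.005) = 1 + j0.1 → |·| ≈ 1.005, ∠ ≈ 5.71°
∠L = (0°) − (75.96° + 5.71°) = -81.67°

-81.7°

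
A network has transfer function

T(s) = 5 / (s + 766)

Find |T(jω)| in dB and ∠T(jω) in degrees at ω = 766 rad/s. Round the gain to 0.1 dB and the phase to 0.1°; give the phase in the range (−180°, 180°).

At s = jω = j766:
pole (s+766): 766 + j766 → |·| = √(766²+766²) = √1173512 ≈ 1083.3, ∠ = arctan(766/766) ≈ 45.00°
|T| = 5 / 1083.3 ≈ 0.0046155
Gain = 20 log₁₀(0.0046155) ≈ -46.72 dB
∠T = 0.00° − 45.00° = -45.00°

-46.7 dB, -45.0°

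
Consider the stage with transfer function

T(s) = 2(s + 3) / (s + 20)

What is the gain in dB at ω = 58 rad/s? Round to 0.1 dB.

At s = jω = j58:
zero (s+3): 3 + j58 → |·| = √(3²+58²) = √3373 ≈ 58.078, ∠ = arctan(58/3) ≈ 87.04°
pole (s+20): 20 + j58 → |·| = √(20²+58²) = √3764 ≈ 61.351, ∠ = arctan(58/20) ≈ 70.97°
|T| = 2 · 58.078 / 61.351 ≈ 1.8933
Gain = 20 log₁₀(1.8933) ≈ 5.54 dB

5.5 dB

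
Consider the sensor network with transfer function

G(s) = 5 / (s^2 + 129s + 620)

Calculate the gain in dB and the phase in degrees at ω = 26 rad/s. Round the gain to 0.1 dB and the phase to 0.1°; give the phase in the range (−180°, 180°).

Substitute s = j26:
Numerator: 5 = 5 + j0
Denominator: (j26)^2 + 129(j26) + 620 = -56 + j3354
|N| = √(5² + 0²) ≈ 5, ∠N ≈ 0.00°
|D| = √(56² + 3354²) ≈ 3354.5, ∠D ≈ 90.96°
|G| = 5 / 3354.5 ≈ 0.0014905
Gain = 20 log₁₀(0.0014905) ≈ -56.53 dB
∠G = 0.00° − 90.96° = -90.96°

-56.5 dB, -91.0°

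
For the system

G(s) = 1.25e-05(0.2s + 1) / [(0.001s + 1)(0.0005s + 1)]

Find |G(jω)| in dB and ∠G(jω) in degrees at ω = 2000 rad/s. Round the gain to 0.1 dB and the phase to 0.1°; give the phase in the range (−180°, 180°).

At ω = 2000 rad/s:
zero (1 + j2000·0.2) = 1 + j400 → |·| ≈ 400, ∠ ≈ 89.86°
pole (1 + j2000·0.001) = 1 + j2 → |·| ≈ 2.2361, ∠ ≈ 63.43°
pole (1 + j2000·0.0005) = 1 + j1 → |·| ≈ 1.4142, ∠ ≈ 45.00°
|G| = 1.25e-05 · 400 / (2.2361 · 1.4142) ≈ 0.0015811
Gain = 20 log₁₀(0.0015811) ≈ -56.02 dB
∠G = (89.86°) − (63.43° + 45.00°) = -18.57°

-56.0 dB, -18.6°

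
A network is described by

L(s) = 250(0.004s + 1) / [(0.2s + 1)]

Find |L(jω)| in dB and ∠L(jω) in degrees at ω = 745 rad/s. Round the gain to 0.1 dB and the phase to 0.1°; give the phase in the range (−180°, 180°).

14.4 dB, -18.2°

At ω = 745 rad/s:
zero (1 + j745·0.004) = 1 + j2.98 → |·| ≈ 3.1433, ∠ ≈ 71.45°
pole (1 + j745·0.2) = 1 + j149 → |·| ≈ 149, ∠ ≈ 89.62°
|L| = 250 · 3.1433 / (149) ≈ 5.274
Gain = 20 log₁₀(5.274) ≈ 14.44 dB
∠L = (71.45°) − (89.62°) = -18.17°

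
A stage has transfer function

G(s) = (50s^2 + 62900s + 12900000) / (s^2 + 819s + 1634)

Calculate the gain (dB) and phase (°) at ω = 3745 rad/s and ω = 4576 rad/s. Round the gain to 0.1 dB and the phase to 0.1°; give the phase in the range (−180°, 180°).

ω = 3745: 34.1 dB, -6.6°; ω = 4576: 34.1 dB, -5.4°

Substitute s = j3745:
Numerator: 50(j3745)^2 + 62900(j3745) + 12900000 = -688351250 + j235560500
Denominator: (j3745)^2 + 819(j3745) + 1634 = -14023391 + j3067155
|N| = √(688351250² + 235560500²) ≈ 7.2754e+08, ∠N ≈ 161.11°
|D| = √(14023391² + 3067155²) ≈ 1.4355e+07, ∠D ≈ 167.66°
|G| = 7.2754e+08 / 1.4355e+07 ≈ 50.682
Gain = 20 log₁₀(50.682) ≈ 34.10 dB
∠G = 161.11° − 167.66° = -6.55°

Substitute s = j4576:
Numerator: 50(j4576)^2 + 62900(j4576) + 12900000 = -1034088800 + j287830400
Denominator: (j4576)^2 + 819(j4576) + 1634 = -20938142 + j3747744
|N| = √(1034088800² + 287830400²) ≈ 1.0734e+09, ∠N ≈ 164.45°
|D| = √(20938142² + 3747744²) ≈ 2.1271e+07, ∠D ≈ 169.85°
|G| = 1.0734e+09 / 2.1271e+07 ≈ 50.463
Gain = 20 log₁₀(50.463) ≈ 34.06 dB
∠G = 164.45° − 169.85° = -5.40°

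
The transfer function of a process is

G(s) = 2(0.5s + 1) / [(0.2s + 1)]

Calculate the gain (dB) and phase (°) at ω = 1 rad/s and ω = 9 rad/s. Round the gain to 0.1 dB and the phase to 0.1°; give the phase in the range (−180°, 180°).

ω = 1: 6.8 dB, 15.3°; ω = 9: 13.0 dB, 16.5°

At ω = 1 rad/s:
zero (1 + j1·0.5) = 1 + j0.5 → |·| ≈ 1.118, ∠ ≈ 26.57°
pole (1 + j1·0.2) = 1 + j0.2 → |·| ≈ 1.0198, ∠ ≈ 11.31°
|G| = 2 · 1.118 / (1.0198) ≈ 2.1926
Gain = 20 log₁₀(2.1926) ≈ 6.82 dB
∠G = (26.57°) − (11.31°) = 15.26°

At ω = 9 rad/s:
zero (1 + j9·0.5) = 1 + j4.5 → |·| ≈ 4.6098, ∠ ≈ 77.47°
pole (1 + j9·0.2) = 1 + j1.8 → |·| ≈ 2.0591, ∠ ≈ 60.95°
|G| = 2 · 4.6098 / (2.0591) ≈ 4.4775
Gain = 20 log₁₀(4.4775) ≈ 13.02 dB
∠G = (77.47°) − (60.95°) = 16.52°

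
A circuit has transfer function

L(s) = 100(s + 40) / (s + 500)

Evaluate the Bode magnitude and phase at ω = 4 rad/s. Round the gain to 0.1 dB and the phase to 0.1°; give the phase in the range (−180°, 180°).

18.1 dB, 5.3°

At s = jω = j4:
zero (s+40): 40 + j4 → |·| = √(40²+4²) = √1616 ≈ 40.2, ∠ = arctan(4/40) ≈ 5.71°
pole (s+500): 500 + j4 → |·| = √(500²+4²) = √250016 ≈ 500.02, ∠ = arctan(4/500) ≈ 0.46°
|L| = 100 · 40.2 / 500.02 ≈ 8.0397
Gain = 20 log₁₀(8.0397) ≈ 18.10 dB
∠L = 5.71° − 0.46° = 5.25°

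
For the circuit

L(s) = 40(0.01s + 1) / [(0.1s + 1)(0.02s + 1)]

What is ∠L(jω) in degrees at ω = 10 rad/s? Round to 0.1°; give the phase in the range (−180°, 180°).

At ω = 10 rad/s:
zero (1 + j10·0.01) = 1 + j0.1 → |·| ≈ 1.005, ∠ ≈ 5.71°
pole (1 + j10·0.1) = 1 + j1 → |·| ≈ 1.4142, ∠ ≈ 45.00°
pole (1 + j10·0.02) = 1 + j0.2 → |·| ≈ 1.0198, ∠ ≈ 11.31°
∠L = (5.71°) − (45.00° + 11.31°) = -50.60°

-50.6°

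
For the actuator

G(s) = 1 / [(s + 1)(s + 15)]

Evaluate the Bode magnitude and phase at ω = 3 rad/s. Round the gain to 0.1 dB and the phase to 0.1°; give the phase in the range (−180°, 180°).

At s = jω = j3:
pole (s+1): 1 + j3 → |·| = √(1²+3²) = √10 ≈ 3.1623, ∠ = arctan(3/1) ≈ 71.57°
pole (s+15): 15 + j3 → |·| = √(15²+3²) = √234 ≈ 15.297, ∠ = arctan(3/15) ≈ 11.31°
|G| = 1 / 48.374 ≈ 0.020672
Gain = 20 log₁₀(0.020672) ≈ -33.69 dB
∠G = 0.00° − 82.88° = -82.88°

-33.7 dB, -82.9°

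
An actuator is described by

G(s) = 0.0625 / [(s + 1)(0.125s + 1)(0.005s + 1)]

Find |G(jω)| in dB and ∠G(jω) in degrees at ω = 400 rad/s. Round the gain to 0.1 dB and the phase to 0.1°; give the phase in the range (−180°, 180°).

At ω = 400 rad/s:
pole (1 + j400·1) = 1 + j400 → |·| ≈ 400, ∠ ≈ 89.86°
pole (1 + j400·0.125) = 1 + j50 → |·| ≈ 50.01, ∠ ≈ 88.85°
pole (1 + j400·0.005) = 1 + j2 → |·| ≈ 2.2361, ∠ ≈ 63.43°
|G| = 0.0625 · 1 / (400 · 50.01 · 2.2361) ≈ 1.3972e-06
Gain = 20 log₁₀(1.3972e-06) ≈ -117.09 dB
∠G = (0°) − (89.86° + 88.85° + 63.43°) = -242.14° ≡ 117.86° (principal value)

-117.1 dB, 117.9°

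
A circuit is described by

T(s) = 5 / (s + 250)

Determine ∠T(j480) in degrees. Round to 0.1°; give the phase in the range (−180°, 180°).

-62.5°

At s = jω = j480:
pole (s+250): 250 + j480 → |·| = √(250²+480²) = √292900 ≈ 541.2, ∠ = arctan(480/250) ≈ 62.49°
∠T = 0.00° − 62.49° = -62.49°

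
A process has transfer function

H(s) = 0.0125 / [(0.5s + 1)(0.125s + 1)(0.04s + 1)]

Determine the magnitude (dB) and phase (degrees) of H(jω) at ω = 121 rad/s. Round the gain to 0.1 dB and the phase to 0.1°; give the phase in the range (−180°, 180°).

At ω = 121 rad/s:
pole (1 + j121·0.5) = 1 + j60.5 → |·| ≈ 60.508, ∠ ≈ 89.05°
pole (1 + j121·0.125) = 1 + j15.125 → |·| ≈ 15.158, ∠ ≈ 86.22°
pole (1 + j121·0.04) = 1 + j4.84 → |·| ≈ 4.9422, ∠ ≈ 78.33°
|H| = 0.0125 · 1 / (60.508 · 15.158 · 4.9422) ≈ 2.7576e-06
Gain = 20 log₁₀(2.7576e-06) ≈ -111.19 dB
∠H = (0°) − (89.05° + 86.22° + 78.33°) = -253.60° ≡ 106.40° (principal value)

-111.2 dB, 106.4°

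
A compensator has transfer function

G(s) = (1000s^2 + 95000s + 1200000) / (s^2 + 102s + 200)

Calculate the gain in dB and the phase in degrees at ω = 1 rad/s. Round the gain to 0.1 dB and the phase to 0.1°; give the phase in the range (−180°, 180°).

Substitute s = j1:
Numerator: 1000(j1)^2 + 95000(j1) + 1200000 = 1199000 + j95000
Denominator: (j1)^2 + 102(j1) + 200 = 199 + j102
|N| = √(1199000² + 95000²) ≈ 1.2028e+06, ∠N ≈ 4.53°
|D| = √(199² + 102²) ≈ 223.62, ∠D ≈ 27.14°
|G| = 1.2028e+06 / 223.62 ≈ 5378.8
Gain = 20 log₁₀(5378.8) ≈ 74.61 dB
∠G = 4.53° − 27.14° = -22.61°

74.6 dB, -22.6°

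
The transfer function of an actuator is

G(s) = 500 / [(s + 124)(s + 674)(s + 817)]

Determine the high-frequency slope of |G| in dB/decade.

-60 dB/decade

Each pole contributes −20 dB/decade at high frequency; each zero contributes +20 dB/decade.
Net: 0 zero(s) − 3 pole(s) → -60 dB/decade.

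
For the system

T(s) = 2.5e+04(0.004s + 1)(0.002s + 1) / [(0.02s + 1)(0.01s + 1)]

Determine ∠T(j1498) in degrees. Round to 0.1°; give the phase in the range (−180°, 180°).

At ω = 1498 rad/s:
zero (1 + j1498·0.004) = 1 + j5.992 → |·| ≈ 6.0749, ∠ ≈ 80.53°
zero (1 + j1498·0.002) = 1 + j2.996 → |·| ≈ 3.1585, ∠ ≈ 71.54°
pole (1 + j1498·0.02) = 1 + j29.96 → |·| ≈ 29.977, ∠ ≈ 88.09°
pole (1 + j1498·0.01) = 1 + j14.98 → |·| ≈ 15.013, ∠ ≈ 86.18°
∠T = (80.53° + 71.54°) − (88.09° + 86.18°) = -22.20°

-22.2°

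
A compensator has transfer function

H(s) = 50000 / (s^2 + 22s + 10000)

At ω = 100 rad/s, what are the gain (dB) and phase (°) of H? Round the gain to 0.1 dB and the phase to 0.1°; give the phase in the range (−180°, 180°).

27.1 dB, -90.0°

At s = jω = j100:
quadratic: (j100)² + 22·j100 + 10000 = 0 + j2200 → |·| ≈ 2200, ∠ ≈ 90.00°
|H| = 50000 / 2200 ≈ 22.727
Gain = 20 log₁₀(22.727) ≈ 27.13 dB
∠H = 0.00° − 90.00° = -90.00°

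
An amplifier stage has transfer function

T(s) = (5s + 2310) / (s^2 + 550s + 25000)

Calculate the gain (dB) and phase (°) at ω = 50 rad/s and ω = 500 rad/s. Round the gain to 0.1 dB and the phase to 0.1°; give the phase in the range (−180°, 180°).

Substitute s = j50:
Numerator: 5(j50) + 2310 = 2310 + j250
Denominator: (j50)^2 + 550(j50) + 25000 = 22500 + j27500
|N| = √(2310² + 250²) ≈ 2323.5, ∠N ≈ 6.18°
|D| = √(22500² + 27500²) ≈ 35532, ∠D ≈ 50.71°
|T| = 2323.5 / 35532 ≈ 0.065392
Gain = 20 log₁₀(0.065392) ≈ -23.69 dB
∠T = 6.18° − 50.71° = -44.53°

Substitute s = j500:
Numerator: 5(j500) + 2310 = 2310 + j2500
Denominator: (j500)^2 + 550(j500) + 25000 = -225000 + j275000
|N| = √(2310² + 2500²) ≈ 3403.8, ∠N ≈ 47.26°
|D| = √(225000² + 275000²) ≈ 3.5532e+05, ∠D ≈ 129.29°
|T| = 3403.8 / 3.5532e+05 ≈ 0.0095795
Gain = 20 log₁₀(0.0095795) ≈ -40.37 dB
∠T = 47.26° − 129.29° = -82.03°

ω = 50: -23.7 dB, -44.5°; ω = 500: -40.4 dB, -82.0°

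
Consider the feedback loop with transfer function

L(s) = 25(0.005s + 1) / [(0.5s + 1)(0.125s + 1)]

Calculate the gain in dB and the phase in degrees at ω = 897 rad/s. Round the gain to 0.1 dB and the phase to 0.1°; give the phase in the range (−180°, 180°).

-52.8 dB, -101.9°

At ω = 897 rad/s:
zero (1 + j897·0.005) = 1 + j4.485 → |·| ≈ 4.5951, ∠ ≈ 77.43°
pole (1 + j897·0.5) = 1 + j448.5 → |·| ≈ 448.5, ∠ ≈ 89.87°
pole (1 + j897·0.125) = 1 + j112.125 → |·| ≈ 112.13, ∠ ≈ 89.49°
|L| = 25 · 4.5951 / (448.5 · 112.13) ≈ 0.0022843
Gain = 20 log₁₀(0.0022843) ≈ -52.82 dB
∠L = (77.43°) − (89.87° + 89.49°) = -101.93°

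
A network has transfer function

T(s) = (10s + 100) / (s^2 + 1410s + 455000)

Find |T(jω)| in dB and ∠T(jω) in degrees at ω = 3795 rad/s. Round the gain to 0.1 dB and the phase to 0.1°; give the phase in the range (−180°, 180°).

-51.9 dB, -69.2°

Substitute s = j3795:
Numerator: 10(j3795) + 100 = 100 + j37950
Denominator: (j3795)^2 + 1410(j3795) + 455000 = -13947025 + j5350950
|N| = √(100² + 37950²) ≈ 37950, ∠N ≈ 89.85°
|D| = √(13947025² + 5350950²) ≈ 1.4938e+07, ∠D ≈ 159.01°
|T| = 37950 / 1.4938e+07 ≈ 0.0025405
Gain = 20 log₁₀(0.0025405) ≈ -51.90 dB
∠T = 89.85° − 159.01° = -69.16°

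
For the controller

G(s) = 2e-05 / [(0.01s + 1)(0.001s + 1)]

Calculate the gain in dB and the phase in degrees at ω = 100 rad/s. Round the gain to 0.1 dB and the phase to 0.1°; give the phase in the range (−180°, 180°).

-97.0 dB, -50.7°

At ω = 100 rad/s:
pole (1 + j100·0.01) = 1 + j1 → |·| ≈ 1.4142, ∠ ≈ 45.00°
pole (1 + j100·0.001) = 1 + j0.1 → |·| ≈ 1.005, ∠ ≈ 5.71°
|G| = 2e-05 · 1 / (1.4142 · 1.005) ≈ 1.4072e-05
Gain = 20 log₁₀(1.4072e-05) ≈ -97.03 dB
∠G = (0°) − (45.00° + 5.71°) = -50.71°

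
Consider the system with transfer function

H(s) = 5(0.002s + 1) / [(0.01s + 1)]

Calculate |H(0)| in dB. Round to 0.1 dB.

H(0) = 5 · 1 / 1 = 5
20 log₁₀(5) ≈ 13.98 dB

14.0 dB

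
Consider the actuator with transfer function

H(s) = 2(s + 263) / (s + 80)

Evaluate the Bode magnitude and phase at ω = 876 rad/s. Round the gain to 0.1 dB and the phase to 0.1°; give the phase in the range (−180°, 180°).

At s = jω = j876:
zero (s+263): 263 + j876 → |·| = √(263²+876²) = √836545 ≈ 914.63, ∠ = arctan(876/263) ≈ 73.29°
pole (s+80): 80 + j876 → |·| = √(80²+876²) = √773776 ≈ 879.65, ∠ = arctan(876/80) ≈ 84.78°
|H| = 2 · 914.63 / 879.65 ≈ 2.0795
Gain = 20 log₁₀(2.0795) ≈ 6.36 dB
∠H = 73.29° − 84.78° = -11.49°

6.4 dB, -11.5°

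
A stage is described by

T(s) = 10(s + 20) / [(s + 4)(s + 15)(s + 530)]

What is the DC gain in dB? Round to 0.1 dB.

-44.0 dB

T(0) = 10·20 / (4·15·530) ≈ 0.0062893
20 log₁₀(0.0062893) ≈ -44.03 dB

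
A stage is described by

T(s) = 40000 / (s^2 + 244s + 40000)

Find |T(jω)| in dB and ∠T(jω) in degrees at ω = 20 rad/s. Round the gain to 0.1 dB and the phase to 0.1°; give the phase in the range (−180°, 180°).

0.0 dB, -7.0°

At s = jω = j20:
quadratic: (j20)² + 244·j20 + 40000 = 39600 + j4880 → |·| ≈ 39900, ∠ ≈ 7.03°
|T| = 40000 / 39900 ≈ 1.0025
Gain = 20 log₁₀(1.0025) ≈ 0.02 dB
∠T = 0.00° − 7.03° = -7.03°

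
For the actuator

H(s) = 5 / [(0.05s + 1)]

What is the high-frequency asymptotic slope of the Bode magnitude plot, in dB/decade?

-20 dB/decade

Each pole contributes −20 dB/decade at high frequency; each zero contributes +20 dB/decade.
Net: 0 zero(s) − 1 pole(s) → -20 dB/decade.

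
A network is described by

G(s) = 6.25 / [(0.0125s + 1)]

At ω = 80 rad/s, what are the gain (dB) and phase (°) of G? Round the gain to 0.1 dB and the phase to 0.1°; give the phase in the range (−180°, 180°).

At ω = 80 rad/s:
pole (1 + j80·0.0125) = 1 + j1 → |·| ≈ 1.4142, ∠ ≈ 45.00°
|G| = 6.25 · 1 / (1.4142) ≈ 4.4195
Gain = 20 log₁₀(4.4195) ≈ 12.91 dB
∠G = (0°) − (45.00°) = -45.00°

12.9 dB, -45.0°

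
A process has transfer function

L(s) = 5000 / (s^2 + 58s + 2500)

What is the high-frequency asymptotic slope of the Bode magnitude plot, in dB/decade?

-40 dB/decade

Each pole contributes −20 dB/decade at high frequency; each zero contributes +20 dB/decade.
Net: 0 zero(s) − 2 pole(s) → -40 dB/decade.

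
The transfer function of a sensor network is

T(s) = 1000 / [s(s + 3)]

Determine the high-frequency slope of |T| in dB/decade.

-40 dB/decade

Each pole contributes −20 dB/decade at high frequency; each zero contributes +20 dB/decade.
Net: 0 zero(s) − 2 pole(s) → -40 dB/decade.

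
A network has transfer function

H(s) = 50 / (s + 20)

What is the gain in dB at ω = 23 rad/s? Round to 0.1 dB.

4.3 dB

Substitute s = j23:
Numerator: 50 = 50 + j0
Denominator: (j23) + 20 = 20 + j23
|N| = √(50² + 0²) ≈ 50, ∠N ≈ 0.00°
|D| = √(20² + 23²) ≈ 30.48, ∠D ≈ 48.99°
|H| = 50 / 30.48 ≈ 1.6404
Gain = 20 log₁₀(1.6404) ≈ 4.30 dB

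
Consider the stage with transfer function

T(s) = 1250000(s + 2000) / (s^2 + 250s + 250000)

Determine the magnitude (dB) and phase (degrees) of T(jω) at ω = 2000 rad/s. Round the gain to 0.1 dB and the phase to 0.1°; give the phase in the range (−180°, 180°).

At s = jω = j2000:
zero (s+2000): 2000 + j2000 → |·| = √(2000²+2000²) = √8000000 ≈ 2828.4, ∠ = arctan(2000/2000) ≈ 45.00°
quadratic: (j2000)² + 250·j2000 + 250000 = -3750000 + j500000 → |·| ≈ 3.7832e+06, ∠ ≈ 172.41°
|T| = 1250000 · 2828.4 / 3.7832e+06 ≈ 934.53
Gain = 20 log₁₀(934.53) ≈ 59.41 dB
∠T = 45.00° − 172.41° = -127.41°

59.4 dB, -127.4°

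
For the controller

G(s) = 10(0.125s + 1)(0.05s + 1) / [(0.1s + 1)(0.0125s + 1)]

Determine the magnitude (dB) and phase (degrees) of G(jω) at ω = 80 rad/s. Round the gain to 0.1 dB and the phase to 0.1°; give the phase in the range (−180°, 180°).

31.2 dB, 32.4°

At ω = 80 rad/s:
zero (1 + j80·0.125) = 1 + j10 → |·| ≈ 10.05, ∠ ≈ 84.29°
zero (1 + j80·0.05) = 1 + j4 → |·| ≈ 4.1231, ∠ ≈ 75.96°
pole (1 + j80·0.1) = 1 + j8 → |·| ≈ 8.0623, ∠ ≈ 82.87°
pole (1 + j80·0.0125) = 1 + j1 → |·| ≈ 1.4142, ∠ ≈ 45.00°
|G| = 10 · 10.05 · 4.1231 / (8.0623 · 1.4142) ≈ 36.343
Gain = 20 log₁₀(36.343) ≈ 31.21 dB
∠G = (84.29° + 75.96°) − (82.87° + 45.00°) = 32.38°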